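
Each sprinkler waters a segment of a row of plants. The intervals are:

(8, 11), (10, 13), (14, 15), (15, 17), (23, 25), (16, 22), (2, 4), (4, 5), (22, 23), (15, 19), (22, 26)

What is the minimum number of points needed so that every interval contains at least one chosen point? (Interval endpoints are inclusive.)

5

Sorted: [2,4] [4,5] [8,11] [10,13] [14,15] [15,17] [15,19] [16,22] [22,23] [23,25] [22,26]
{[2,4],[4,5]} hit by 4; {[8,11],[10,13]} hit by 11; {[14,15],[15,17],[15,19]} hit by 15; {[16,22],[22,23]} hit by 22; {[23,25],[22,26]} hit by 25.
Points: 4, 11, 15, 22, 25 (5 total).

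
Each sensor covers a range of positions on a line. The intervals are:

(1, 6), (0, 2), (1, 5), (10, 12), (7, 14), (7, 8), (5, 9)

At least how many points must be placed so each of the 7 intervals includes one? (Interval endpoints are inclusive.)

3

Process intervals by earliest right end; each time one isn't hit yet, stab at its right endpoint.
By right end: [0,2]  [1,5]  [1,6]  [7,8]  [5,9]  [10,12]  [7,14]
[0,2] uncovered → point at 2; [7,8] uncovered → point at 8; [10,12] uncovered → point at 12.
Points: 2, 8, 12 (3 total).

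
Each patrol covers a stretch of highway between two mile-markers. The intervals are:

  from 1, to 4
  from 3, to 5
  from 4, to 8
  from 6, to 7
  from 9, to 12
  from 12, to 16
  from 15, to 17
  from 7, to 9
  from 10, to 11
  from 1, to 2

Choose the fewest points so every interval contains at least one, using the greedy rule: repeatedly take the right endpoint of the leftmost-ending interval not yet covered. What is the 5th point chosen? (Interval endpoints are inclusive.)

16

By right end: [1,2]  [1,4]  [3,5]  [6,7]  [4,8]  [7,9]  [10,11]  [9,12]  [12,16]  [15,17]
[1,2] uncovered → point at 2; [3,5] uncovered → point at 5; [6,7] uncovered → point at 7; [10,11] uncovered → point at 11; [12,16] uncovered → point at 16.
Points: 2, 5, 7, 11, 16 (5 total).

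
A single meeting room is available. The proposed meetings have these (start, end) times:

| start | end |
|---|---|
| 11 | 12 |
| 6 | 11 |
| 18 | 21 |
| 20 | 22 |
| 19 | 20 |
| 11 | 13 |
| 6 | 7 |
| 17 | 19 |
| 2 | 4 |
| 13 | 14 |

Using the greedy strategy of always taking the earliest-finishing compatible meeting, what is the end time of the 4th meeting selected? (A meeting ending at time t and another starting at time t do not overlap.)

By end time: (2,4), (6,7), (6,11), (11,12), (11,13), (13,14), (17,19), (19,20), (18,21), (20,22).
Pick (2,4); next start ≥ 4 → (6,7); next start ≥ 7 → (11,12); next start ≥ 12 → (13,14); next start ≥ 14 → (17,19); next start ≥ 19 → (19,20); next start ≥ 20 → (20,22).
Selected: (2,4) (6,7) (11,12) (13,14) (17,19) (19,20) (20,22)

14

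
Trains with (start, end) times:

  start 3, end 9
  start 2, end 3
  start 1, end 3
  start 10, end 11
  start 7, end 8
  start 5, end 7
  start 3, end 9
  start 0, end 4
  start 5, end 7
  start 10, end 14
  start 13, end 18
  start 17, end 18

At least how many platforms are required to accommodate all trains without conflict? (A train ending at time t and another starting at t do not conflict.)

4

Count concurrent intervals with a sweep; the peak is the room count.
starts: [0, 1, 2, 3, 3, 5, 5, 7, 10, 10, 13, 17]
ends:   [3, 3, 4, 7, 7, 8, 9, 9, 11, 14, 18, 18]
s0→1 s1→2 s2→3 e3→2 e3→1 s3→2 s3→3 e4→2 s5→3 s5→4  — peak 4.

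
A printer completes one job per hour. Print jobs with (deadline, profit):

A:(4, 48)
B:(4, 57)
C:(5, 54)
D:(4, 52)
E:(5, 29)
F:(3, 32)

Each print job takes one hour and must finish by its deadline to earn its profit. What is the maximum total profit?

Take jobs in profit order; each goes to the latest open slot no later than its deadline.
By profit: B(d4,57), C(d5,54), D(d4,52), A(d4,48), F(d3,32), E(d5,29)
B→slot 4; C→slot 5; D→slot 3; A→slot 2; F→slot 1; E skipped.
Profit = 32 + 48 + 52 + 57 + 54 = 243

243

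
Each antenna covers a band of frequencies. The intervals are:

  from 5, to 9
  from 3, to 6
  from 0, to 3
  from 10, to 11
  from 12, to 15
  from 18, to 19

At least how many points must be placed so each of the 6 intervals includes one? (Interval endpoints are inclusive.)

By right end: [0,3]  [3,6]  [5,9]  [10,11]  [12,15]  [18,19]
[0,3] uncovered → point at 3; [5,9] uncovered → point at 9; [10,11] uncovered → point at 11; [12,15] uncovered → point at 15; [18,19] uncovered → point at 19.
Points: 3, 9, 11, 15, 19 (5 total).

5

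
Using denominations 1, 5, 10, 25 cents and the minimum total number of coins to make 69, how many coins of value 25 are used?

69 = 2×25 + 1×10 + 1×5 + 4×1
Count of 25: 2

2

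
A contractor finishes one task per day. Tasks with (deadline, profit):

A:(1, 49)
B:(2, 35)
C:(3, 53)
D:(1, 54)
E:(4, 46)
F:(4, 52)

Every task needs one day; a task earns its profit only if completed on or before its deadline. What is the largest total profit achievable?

205

By profit: D(d1,54), C(d3,53), F(d4,52), A(d1,49), E(d4,46), B(d2,35)
D→slot 1; C→slot 3; F→slot 4; A skipped; E→slot 2; B skipped.
Profit = 54 + 46 + 53 + 52 = 205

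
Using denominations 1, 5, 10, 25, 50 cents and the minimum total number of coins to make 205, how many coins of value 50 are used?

4

Use the largest denomination that fits, subtract, and repeat.
205 − 4×50→5 − 1×5→0
Count of 50: 4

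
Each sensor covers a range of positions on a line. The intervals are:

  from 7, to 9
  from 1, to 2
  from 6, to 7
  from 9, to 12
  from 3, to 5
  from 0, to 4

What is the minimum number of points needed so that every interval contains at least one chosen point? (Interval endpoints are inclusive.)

Sorted: [1,2] [0,4] [3,5] [6,7] [7,9] [9,12]
{[1,2],[0,4]} hit by 2; {[3,5]} hit by 5; {[6,7],[7,9]} hit by 7; {[9,12]} hit by 12.
Points: 2, 5, 7, 12 (4 total).

4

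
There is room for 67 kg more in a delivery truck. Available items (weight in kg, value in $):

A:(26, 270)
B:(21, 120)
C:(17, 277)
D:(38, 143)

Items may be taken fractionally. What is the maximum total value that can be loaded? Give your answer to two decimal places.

Sort by value per unit weight and fill in that order.
Order: C (277/17=16.29) > A (270/26=10.38) > B (120/21=5.71) > D (143/38=3.76)
Fill: take C (17 @ 277) → take A (26 @ 270) → take B (21 @ 120) → take 3/38 of D → 11.29; 67/67 used.
Total value = 678.29

678.29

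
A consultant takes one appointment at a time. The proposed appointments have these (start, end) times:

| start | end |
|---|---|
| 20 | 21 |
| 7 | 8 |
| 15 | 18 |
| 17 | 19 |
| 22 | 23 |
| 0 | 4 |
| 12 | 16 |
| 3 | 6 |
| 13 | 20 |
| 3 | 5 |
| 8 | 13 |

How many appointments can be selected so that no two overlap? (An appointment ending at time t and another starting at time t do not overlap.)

Greedy by earliest finish: after sorting by end time, pick each interval compatible with the last pick.
Sorted by end: (0,4)  (3,5)  (3,6)  (7,8)  (8,13)  (12,16)  (15,18)  (17,19)  (13,20)  (20,21)  (22,23)
take (0,4); skip (3,6); take (7,8); take (8,13); skip (12,16); take (15,18); take (20,21); take (22,23).
Selected 6 appointments.

6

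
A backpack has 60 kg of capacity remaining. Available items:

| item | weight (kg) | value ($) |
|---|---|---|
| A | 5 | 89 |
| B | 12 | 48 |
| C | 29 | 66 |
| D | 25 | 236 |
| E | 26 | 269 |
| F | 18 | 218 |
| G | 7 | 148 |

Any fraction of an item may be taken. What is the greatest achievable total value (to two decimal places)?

Order: G (148/7=21.14) > A (89/5=17.80) > F (218/18=12.11) > E (269/26=10.35) > D (236/25=9.44) > B (48/12=4.00) > C (66/29=2.28)
Fill: take G (7 @ 148) → take A (5 @ 89) → take F (18 @ 218) → take E (26 @ 269) → take 4/25 of D → 37.76; 60/60 used.
Total value = 761.76

761.76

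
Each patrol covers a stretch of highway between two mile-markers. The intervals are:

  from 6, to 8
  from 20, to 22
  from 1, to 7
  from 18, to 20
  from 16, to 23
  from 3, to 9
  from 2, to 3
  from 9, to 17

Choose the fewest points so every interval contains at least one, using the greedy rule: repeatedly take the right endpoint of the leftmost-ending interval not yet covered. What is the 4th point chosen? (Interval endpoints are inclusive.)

Process intervals by earliest right end; each time one isn't hit yet, stab at its right endpoint.
Sorted: [2,3] [1,7] [6,8] [3,9] [9,17] [18,20] [20,22] [16,23]
{[2,3],[1,7]} hit by 3; {[6,8],[3,9]} hit by 8; {[9,17]} hit by 17; {[18,20],[20,22],[16,23]} hit by 20.
Points: 3, 8, 17, 20 (4 total).

20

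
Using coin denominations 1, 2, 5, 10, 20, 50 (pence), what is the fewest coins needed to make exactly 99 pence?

Use the largest denomination that fits, subtract, and repeat.
99 = 1×50 + 2×20 + 1×5 + 2×2
Total coins = 1 + 2 + 1 + 2 = 6

6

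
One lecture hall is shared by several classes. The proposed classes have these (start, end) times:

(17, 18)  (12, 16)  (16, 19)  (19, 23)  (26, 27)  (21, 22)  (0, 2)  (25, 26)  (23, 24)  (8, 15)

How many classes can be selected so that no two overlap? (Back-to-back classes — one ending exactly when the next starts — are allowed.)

Greedy by earliest finish: after sorting by end time, pick each interval compatible with the last pick.
By end time: (0,2), (8,15), (12,16), (17,18), (16,19), (21,22), (19,23), (23,24), (25,26), (26,27).
Pick (0,2); next start ≥ 2 → (8,15); next start ≥ 15 → (17,18); next start ≥ 18 → (21,22); next start ≥ 22 → (23,24); next start ≥ 24 → (25,26); next start ≥ 26 → (26,27).
Selected 7 classes.

7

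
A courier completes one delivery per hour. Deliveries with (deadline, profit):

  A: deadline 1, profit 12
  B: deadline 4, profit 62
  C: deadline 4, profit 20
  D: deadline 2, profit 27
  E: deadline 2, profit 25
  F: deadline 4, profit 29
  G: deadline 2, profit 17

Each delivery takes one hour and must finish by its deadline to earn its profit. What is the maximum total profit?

143

By profit: B(d4,62), F(d4,29), D(d2,27), E(d2,25), C(d4,20), G(d2,17), A(d1,12)
B→slot 4; F→slot 3; D→slot 2; E→slot 1; C skipped; G skipped; A skipped.
Profit = 25 + 27 + 29 + 62 = 143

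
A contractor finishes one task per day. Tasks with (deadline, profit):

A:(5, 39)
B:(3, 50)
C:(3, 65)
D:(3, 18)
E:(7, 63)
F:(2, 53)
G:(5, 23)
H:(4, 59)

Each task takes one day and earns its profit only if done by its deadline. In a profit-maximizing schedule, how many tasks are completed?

6

Take jobs in profit order; each goes to the latest open slot no later than its deadline.
By profit: C(d3,65), E(d7,63), H(d4,59), F(d2,53), B(d3,50), A(d5,39), G(d5,23), D(d3,18)
C→slot 3; E→slot 7; H→slot 4; F→slot 2; B→slot 1; A→slot 5; G skipped; D skipped.
6 of 8 scheduled.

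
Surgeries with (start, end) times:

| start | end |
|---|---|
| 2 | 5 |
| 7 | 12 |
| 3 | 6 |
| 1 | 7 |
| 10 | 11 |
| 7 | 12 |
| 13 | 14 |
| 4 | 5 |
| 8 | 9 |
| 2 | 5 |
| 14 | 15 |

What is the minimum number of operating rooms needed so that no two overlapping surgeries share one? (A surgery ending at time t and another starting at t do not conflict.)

5

Events (time:±→running): 1:+→1 2:+→2 2:+→3 3:+→4 4:+→5 … peak 5.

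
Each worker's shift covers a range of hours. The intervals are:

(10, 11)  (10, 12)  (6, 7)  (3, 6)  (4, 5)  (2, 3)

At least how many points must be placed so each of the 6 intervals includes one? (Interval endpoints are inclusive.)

Sort by right endpoint; whenever an interval is uncovered, place a point at its right end.
Sorted: [2,3] [4,5] [3,6] [6,7] [10,11] [10,12]
{[2,3]} hit by 3; {[4,5],[3,6]} hit by 5; {[6,7]} hit by 7; {[10,11],[10,12]} hit by 11.
Points: 3, 5, 7, 11 (4 total).

4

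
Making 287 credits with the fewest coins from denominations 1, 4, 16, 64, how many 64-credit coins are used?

Use the largest denomination that fits, subtract, and repeat.
287 = 4×64 + 1×16 + 3×4 + 3×1
Count of 64: 4

4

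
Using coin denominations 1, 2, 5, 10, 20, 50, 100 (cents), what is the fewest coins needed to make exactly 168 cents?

6

Greedy: take as many of the largest coin as possible, then repeat with the remainder.
168 − 1×100→68 − 1×50→18 − 1×10→8 − 1×5→3 − 1×2→1 − 1×1→0
Total coins = 1 + 1 + 1 + 1 + 1 + 1 = 6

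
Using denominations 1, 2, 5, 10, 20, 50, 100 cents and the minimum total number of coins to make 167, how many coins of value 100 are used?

1

167 = 1×100 + 1×50 + 1×10 + 1×5 + 1×2
Count of 100: 1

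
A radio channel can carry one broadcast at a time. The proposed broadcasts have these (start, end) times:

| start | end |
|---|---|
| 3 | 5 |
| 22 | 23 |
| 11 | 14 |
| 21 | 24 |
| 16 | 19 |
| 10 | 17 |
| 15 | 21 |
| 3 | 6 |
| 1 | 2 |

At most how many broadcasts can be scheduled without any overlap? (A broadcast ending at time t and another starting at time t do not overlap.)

5

By end time: (1,2), (3,5), (3,6), (11,14), (10,17), (16,19), (15,21), (22,23), (21,24).
Pick (1,2); next start ≥ 2 → (3,5); next start ≥ 5 → (11,14); next start ≥ 14 → (16,19); next start ≥ 19 → (22,23).
Selected 5 broadcasts.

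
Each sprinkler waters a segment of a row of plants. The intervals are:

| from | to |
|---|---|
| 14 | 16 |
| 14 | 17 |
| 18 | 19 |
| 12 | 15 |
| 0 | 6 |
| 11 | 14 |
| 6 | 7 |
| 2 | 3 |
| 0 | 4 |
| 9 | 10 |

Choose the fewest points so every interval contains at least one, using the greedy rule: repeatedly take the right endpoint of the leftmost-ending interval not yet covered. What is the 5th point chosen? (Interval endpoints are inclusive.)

Sort by right endpoint; whenever an interval is uncovered, place a point at its right end.
Sorted: [2,3] [0,4] [0,6] [6,7] [9,10] [11,14] [12,15] [14,16] [14,17] [18,19]
{[2,3],[0,4],[0,6]} hit by 3; {[6,7]} hit by 7; {[9,10]} hit by 10; {[11,14],[12,15],[14,16],[14,17]} hit by 14; {[18,19]} hit by 19.
Points: 3, 7, 10, 14, 19 (5 total).

19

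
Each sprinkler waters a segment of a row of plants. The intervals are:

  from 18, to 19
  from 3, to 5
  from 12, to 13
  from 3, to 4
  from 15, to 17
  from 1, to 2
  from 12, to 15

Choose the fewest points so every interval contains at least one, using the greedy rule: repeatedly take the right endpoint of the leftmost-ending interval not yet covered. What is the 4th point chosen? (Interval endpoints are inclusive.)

Sort by right endpoint; whenever an interval is uncovered, place a point at its right end.
By right end: [1,2]  [3,4]  [3,5]  [12,13]  [12,15]  [15,17]  [18,19]
[1,2] uncovered → point at 2; [3,4] uncovered → point at 4; [12,13] uncovered → point at 13; [15,17] uncovered → point at 17; [18,19] uncovered → point at 19.
Points: 2, 4, 13, 17, 19 (5 total).

17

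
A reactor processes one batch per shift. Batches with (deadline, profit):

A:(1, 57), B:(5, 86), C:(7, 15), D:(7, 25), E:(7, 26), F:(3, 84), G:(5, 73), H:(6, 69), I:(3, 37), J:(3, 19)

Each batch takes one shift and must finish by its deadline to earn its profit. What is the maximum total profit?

432

Take jobs in profit order; each goes to the latest open slot no later than its deadline.
Profit order: B=86 F=84 G=73 H=69 A=57 I=37 E=26 D=25 J=19 C=15
Assign: B→slot 5, F→slot 3, G→slot 4, H→slot 6, A→slot 1, I→slot 2, E→slot 7, D skipped, J skipped, C skipped.
Slots: [1:A] [2:I] [3:F] [4:G] [5:B] [6:H] [7:E]
Profit = 57 + 37 + 84 + 73 + 86 + 69 + 26 = 432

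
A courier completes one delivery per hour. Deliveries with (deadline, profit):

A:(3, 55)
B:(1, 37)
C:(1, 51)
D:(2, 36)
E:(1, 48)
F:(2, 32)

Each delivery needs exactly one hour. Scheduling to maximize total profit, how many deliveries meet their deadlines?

Sort by profit descending; place each in the latest free slot ≤ its deadline.
Profit order: A=55 C=51 E=48 B=37 D=36 F=32
Assign: A→slot 3, C→slot 1, E skipped, B skipped, D→slot 2, F skipped.
Slots: [1:C] [2:D] [3:A]
3 of 6 scheduled.

3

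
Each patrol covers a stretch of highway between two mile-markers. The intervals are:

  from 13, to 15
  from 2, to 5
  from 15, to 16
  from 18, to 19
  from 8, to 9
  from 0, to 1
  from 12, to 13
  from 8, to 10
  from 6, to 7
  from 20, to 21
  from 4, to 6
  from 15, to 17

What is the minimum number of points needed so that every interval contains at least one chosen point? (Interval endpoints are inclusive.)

By right end: [0,1]  [2,5]  [4,6]  [6,7]  [8,9]  [8,10]  [12,13]  [13,15]  [15,16]  [15,17]  [18,19]  [20,21]
[0,1] uncovered → point at 1; [2,5] uncovered → point at 5; [6,7] uncovered → point at 7; [8,9] uncovered → point at 9; [12,13] uncovered → point at 13; [15,16] uncovered → point at 16; [18,19] uncovered → point at 19; [20,21] uncovered → point at 21.
Points: 1, 5, 7, 9, 13, 16, 19, 21 (8 total).

8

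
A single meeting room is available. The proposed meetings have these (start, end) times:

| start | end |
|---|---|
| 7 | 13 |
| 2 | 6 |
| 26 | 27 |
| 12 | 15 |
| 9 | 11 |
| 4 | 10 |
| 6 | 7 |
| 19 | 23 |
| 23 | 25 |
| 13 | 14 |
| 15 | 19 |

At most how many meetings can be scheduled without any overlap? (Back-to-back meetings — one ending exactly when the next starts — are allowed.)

8

Sort by end time and greedily take each interval whose start is ≥ the last chosen end.
By end time: (2,6), (6,7), (4,10), (9,11), (7,13), (13,14), (12,15), (15,19), (19,23), (23,25), (26,27).
Pick (2,6); next start ≥ 6 → (6,7); next start ≥ 7 → (9,11); next start ≥ 11 → (13,14); next start ≥ 14 → (15,19); next start ≥ 19 → (19,23); next start ≥ 23 → (23,25); next start ≥ 25 → (26,27).
Selected 8 meetings.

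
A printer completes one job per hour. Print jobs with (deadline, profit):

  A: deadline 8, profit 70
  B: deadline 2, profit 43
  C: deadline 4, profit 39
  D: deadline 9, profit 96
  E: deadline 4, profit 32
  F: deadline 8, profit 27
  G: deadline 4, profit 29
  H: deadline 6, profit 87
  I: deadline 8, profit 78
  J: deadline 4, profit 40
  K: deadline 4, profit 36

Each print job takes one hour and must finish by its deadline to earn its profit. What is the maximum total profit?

By profit: D(d9,96), H(d6,87), I(d8,78), A(d8,70), B(d2,43), J(d4,40), C(d4,39), K(d4,36), E(d4,32), G(d4,29), F(d8,27)
D→slot 9; H→slot 6; I→slot 8; A→slot 7; B→slot 2; J→slot 4; C→slot 3; K→slot 1; E skipped; G skipped; F→slot 5.
Profit = 36 + 43 + 39 + 40 + 27 + 87 + 70 + 78 + 96 = 516

516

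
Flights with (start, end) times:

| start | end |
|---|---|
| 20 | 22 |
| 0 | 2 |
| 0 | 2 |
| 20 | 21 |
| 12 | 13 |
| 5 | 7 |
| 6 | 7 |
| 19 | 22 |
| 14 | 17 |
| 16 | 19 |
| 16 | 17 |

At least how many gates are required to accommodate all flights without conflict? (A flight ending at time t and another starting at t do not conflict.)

3

starts: [0, 0, 5, 6, 12, 14, 16, 16, 19, 20, 20]
ends:   [2, 2, 7, 7, 13, 17, 17, 19, 21, 22, 22]
s0→1 s0→2 e2→1 e2→0 s5→1 s6→2 e7→1 e7→0 s12→1 e13→0 s14→1 s16→2 s16→3  — peak 3.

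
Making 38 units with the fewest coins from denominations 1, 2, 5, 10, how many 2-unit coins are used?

1

38 = 3×10 + 1×5 + 1×2 + 1×1
Count of 2: 1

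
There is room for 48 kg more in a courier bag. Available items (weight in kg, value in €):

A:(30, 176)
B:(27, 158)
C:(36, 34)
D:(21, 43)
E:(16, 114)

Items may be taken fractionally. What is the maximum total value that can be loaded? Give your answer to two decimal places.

Ratios (sorted): E 7.12, A 5.87, B 5.85, D 2.05, C 0.94
take E (16 @ 114); take A (30 @ 176); take 2/27 of B → 11.70. Capacity used 48/48.
Total value = 301.70

301.70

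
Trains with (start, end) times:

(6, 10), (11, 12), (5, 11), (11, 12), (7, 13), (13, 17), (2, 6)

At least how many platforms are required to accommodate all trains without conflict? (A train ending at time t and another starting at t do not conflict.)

starts: [2, 5, 6, 7, 11, 11, 13]
ends:   [6, 10, 11, 12, 12, 13, 17]
s2→1 s5→2 e6→1 s6→2 s7→3  — peak 3.

3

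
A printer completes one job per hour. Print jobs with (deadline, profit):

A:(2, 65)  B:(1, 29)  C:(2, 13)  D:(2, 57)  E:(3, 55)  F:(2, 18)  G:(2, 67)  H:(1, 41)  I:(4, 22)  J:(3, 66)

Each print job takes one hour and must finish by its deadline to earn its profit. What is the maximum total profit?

220

Sort by profit descending; place each in the latest free slot ≤ its deadline.
By profit: G(d2,67), J(d3,66), A(d2,65), D(d2,57), E(d3,55), H(d1,41), B(d1,29), I(d4,22), F(d2,18), C(d2,13)
G→slot 2; J→slot 3; A→slot 1; D skipped; E skipped; H skipped; B skipped; I→slot 4; F skipped; C skipped.
Profit = 65 + 67 + 66 + 22 = 220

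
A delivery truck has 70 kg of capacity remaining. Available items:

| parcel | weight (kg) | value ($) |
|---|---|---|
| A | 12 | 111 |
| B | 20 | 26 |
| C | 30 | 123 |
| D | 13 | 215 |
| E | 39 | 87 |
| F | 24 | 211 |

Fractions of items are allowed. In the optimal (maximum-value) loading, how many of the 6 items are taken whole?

3

Ratios (sorted): D 16.54, A 9.25, F 8.79, C 4.10, E 2.23, B 1.30
take D (13 @ 215); take A (12 @ 111); take F (24 @ 211); take 21/30 of C → 86.10. Capacity used 70/70.
3 item(s) taken whole; one partial (take 21/30 of C).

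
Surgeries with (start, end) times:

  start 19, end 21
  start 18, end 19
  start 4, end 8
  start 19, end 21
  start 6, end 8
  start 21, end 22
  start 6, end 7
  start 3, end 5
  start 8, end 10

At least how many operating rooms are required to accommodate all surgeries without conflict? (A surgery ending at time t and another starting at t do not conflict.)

3

The answer is the maximum number of intervals overlapping at any instant.
Events (time:±→running): 3:+→1 4:+→2 5:-→1 6:+→2 6:+→3 … peak 3.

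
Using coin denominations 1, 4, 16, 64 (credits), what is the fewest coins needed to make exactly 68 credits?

2

Greedy: take as many of the largest coin as possible, then repeat with the remainder.
68 − 1×64→4 − 1×4→0
Total coins = 1 + 1 = 2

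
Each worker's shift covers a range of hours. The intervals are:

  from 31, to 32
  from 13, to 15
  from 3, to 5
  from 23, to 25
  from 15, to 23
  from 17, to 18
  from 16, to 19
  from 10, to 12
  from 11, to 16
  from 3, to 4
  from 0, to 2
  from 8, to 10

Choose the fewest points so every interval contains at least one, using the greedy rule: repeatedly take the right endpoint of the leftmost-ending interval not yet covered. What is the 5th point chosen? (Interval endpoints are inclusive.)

Process intervals by earliest right end; each time one isn't hit yet, stab at its right endpoint.
Sorted: [0,2] [3,4] [3,5] [8,10] [10,12] [13,15] [11,16] [17,18] [16,19] [15,23] [23,25] [31,32]
{[0,2]} hit by 2; {[3,4],[3,5]} hit by 4; {[8,10],[10,12]} hit by 10; {[13,15],[11,16]} hit by 15; {[17,18],[16,19],[15,23]} hit by 18; {[23,25]} hit by 25; {[31,32]} hit by 32.
Points: 2, 4, 10, 15, 18, 25, 32 (7 total).

18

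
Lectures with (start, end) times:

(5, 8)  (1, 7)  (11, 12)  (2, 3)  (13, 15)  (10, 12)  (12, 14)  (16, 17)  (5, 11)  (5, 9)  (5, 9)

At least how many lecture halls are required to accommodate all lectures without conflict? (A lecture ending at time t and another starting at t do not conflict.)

Events (time:±→running): 1:+→1 2:+→2 3:-→1 5:+→2 5:+→3 5:+→4 5:+→5 … peak 5.

5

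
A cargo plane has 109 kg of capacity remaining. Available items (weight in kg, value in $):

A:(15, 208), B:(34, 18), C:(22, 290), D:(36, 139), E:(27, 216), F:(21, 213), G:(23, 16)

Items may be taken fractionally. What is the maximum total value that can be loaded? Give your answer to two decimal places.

Ratios (sorted): A 13.87, C 13.18, F 10.14, E 8.00, D 3.86, G 0.70, B 0.53
take A (15 @ 208); take C (22 @ 290); take F (21 @ 213); take E (27 @ 216); take 24/36 of D → 92.67. Capacity used 109/109.
Total value = 1019.67

1019.67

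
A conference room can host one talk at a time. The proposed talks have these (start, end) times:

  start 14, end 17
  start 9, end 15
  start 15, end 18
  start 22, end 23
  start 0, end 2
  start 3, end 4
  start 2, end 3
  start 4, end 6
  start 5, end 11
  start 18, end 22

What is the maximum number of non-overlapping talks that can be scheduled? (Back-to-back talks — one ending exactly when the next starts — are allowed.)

Order by finish time; keep every interval that doesn't clash with the previous kept one.
Sorted by end: (0,2)  (2,3)  (3,4)  (4,6)  (5,11)  (9,15)  (14,17)  (15,18)  (18,22)  (22,23)
take (0,2); take (2,3); take (3,4); take (4,6); take (9,15); take (15,18); take (18,22); take (22,23).
Selected 8 talks.

8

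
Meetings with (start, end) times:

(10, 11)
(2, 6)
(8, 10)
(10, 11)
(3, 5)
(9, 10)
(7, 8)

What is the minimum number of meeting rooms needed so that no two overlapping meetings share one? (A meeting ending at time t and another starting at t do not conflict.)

2

starts: [2, 3, 7, 8, 9, 10, 10]
ends:   [5, 6, 8, 10, 10, 11, 11]
s2→1 s3→2  — peak 2.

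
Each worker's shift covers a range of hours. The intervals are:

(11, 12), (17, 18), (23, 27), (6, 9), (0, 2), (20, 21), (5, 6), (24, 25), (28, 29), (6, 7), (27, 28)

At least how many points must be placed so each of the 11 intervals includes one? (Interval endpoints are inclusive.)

7

Sort by right endpoint; whenever an interval is uncovered, place a point at its right end.
By right end: [0,2]  [5,6]  [6,7]  [6,9]  [11,12]  [17,18]  [20,21]  [24,25]  [23,27]  [27,28]  [28,29]
[0,2] uncovered → point at 2; [5,6] uncovered → point at 6; [11,12] uncovered → point at 12; [17,18] uncovered → point at 18; [20,21] uncovered → point at 21; [24,25] uncovered → point at 25; [27,28] uncovered → point at 28.
Points: 2, 6, 12, 18, 21, 25, 28 (7 total).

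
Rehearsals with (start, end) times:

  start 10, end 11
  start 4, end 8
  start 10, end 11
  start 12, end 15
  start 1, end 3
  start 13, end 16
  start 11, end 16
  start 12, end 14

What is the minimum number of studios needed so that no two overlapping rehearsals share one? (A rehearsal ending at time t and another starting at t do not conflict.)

The answer is the maximum number of intervals overlapping at any instant.
starts: [1, 4, 10, 10, 11, 12, 12, 13]
ends:   [3, 8, 11, 11, 14, 15, 16, 16]
s1→1 e3→0 s4→1 e8→0 s10→1 s10→2 e11→1 e11→0 s11→1 s12→2 s12→3 s13→4  — peak 4.

4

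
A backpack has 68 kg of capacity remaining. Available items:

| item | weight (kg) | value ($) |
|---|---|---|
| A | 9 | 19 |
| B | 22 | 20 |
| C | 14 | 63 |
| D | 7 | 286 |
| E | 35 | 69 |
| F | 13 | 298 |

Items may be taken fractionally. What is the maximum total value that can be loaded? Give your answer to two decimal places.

Sort by value per unit weight and fill in that order.
Ratios (sorted): D 40.86, F 22.92, C 4.50, A 2.11, E 1.97, B 0.91
take D (7 @ 286); take F (13 @ 298); take C (14 @ 63); take A (9 @ 19); take 25/35 of E → 49.29. Capacity used 68/68.
Total value = 715.29

715.29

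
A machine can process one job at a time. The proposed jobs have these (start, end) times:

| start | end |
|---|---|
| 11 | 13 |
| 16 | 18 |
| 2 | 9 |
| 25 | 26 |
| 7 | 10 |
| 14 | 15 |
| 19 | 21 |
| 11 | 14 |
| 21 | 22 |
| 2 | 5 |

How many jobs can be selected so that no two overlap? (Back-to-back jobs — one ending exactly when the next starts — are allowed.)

8

Greedy by earliest finish: after sorting by end time, pick each interval compatible with the last pick.
By end time: (2,5), (2,9), (7,10), (11,13), (11,14), (14,15), (16,18), (19,21), (21,22), (25,26).
Pick (2,5); next start ≥ 5 → (7,10); next start ≥ 10 → (11,13); next start ≥ 13 → (14,15); next start ≥ 15 → (16,18); next start ≥ 18 → (19,21); next start ≥ 21 → (21,22); next start ≥ 22 → (25,26).
Selected 8 jobs.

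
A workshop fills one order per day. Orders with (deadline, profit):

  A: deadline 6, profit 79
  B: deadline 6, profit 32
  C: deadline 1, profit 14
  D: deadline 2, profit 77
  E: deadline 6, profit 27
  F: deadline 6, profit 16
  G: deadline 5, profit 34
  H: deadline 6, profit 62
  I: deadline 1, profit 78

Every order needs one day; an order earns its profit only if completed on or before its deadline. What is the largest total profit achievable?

362

Sort by profit descending; place each in the latest free slot ≤ its deadline.
By profit: A(d6,79), I(d1,78), D(d2,77), H(d6,62), G(d5,34), B(d6,32), E(d6,27), F(d6,16), C(d1,14)
A→slot 6; I→slot 1; D→slot 2; H→slot 5; G→slot 4; B→slot 3; E skipped; F skipped; C skipped.
Profit = 78 + 77 + 32 + 34 + 62 + 79 = 362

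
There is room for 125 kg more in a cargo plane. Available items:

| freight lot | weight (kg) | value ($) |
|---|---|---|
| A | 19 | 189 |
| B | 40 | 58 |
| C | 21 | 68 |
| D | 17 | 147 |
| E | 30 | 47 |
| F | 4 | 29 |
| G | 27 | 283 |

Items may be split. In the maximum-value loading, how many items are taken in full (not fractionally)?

6

Greedy by value/weight ratio, highest first.
Order: G (283/27=10.48) > A (189/19=9.95) > D (147/17=8.65) > F (29/4=7.25) > C (68/21=3.24) > E (47/30=1.57) > B (58/40=1.45)
Fill: take G (27 @ 283) → take A (19 @ 189) → take D (17 @ 147) → take F (4 @ 29) → take C (21 @ 68) → take E (30 @ 47) → take 7/40 of B → 10.15; 125/125 used.
6 item(s) taken whole; one partial (take 7/40 of B).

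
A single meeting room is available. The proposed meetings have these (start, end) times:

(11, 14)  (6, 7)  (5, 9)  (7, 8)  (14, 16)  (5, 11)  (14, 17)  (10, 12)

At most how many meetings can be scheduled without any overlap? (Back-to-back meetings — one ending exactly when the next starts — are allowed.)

4

By end time: (6,7), (7,8), (5,9), (5,11), (10,12), (11,14), (14,16), (14,17).
Pick (6,7); next start ≥ 7 → (7,8); next start ≥ 8 → (10,12); next start ≥ 12 → (14,16).
Selected 4 meetings.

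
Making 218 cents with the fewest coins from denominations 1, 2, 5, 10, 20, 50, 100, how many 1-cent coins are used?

218 − 2×100→18 − 1×10→8 − 1×5→3 − 1×2→1 − 1×1→0
Count of 1: 1

1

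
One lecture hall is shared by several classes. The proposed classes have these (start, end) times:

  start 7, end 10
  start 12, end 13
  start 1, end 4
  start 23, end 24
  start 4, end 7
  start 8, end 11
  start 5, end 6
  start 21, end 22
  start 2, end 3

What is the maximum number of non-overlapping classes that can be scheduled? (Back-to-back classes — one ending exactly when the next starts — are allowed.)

Sort by end time and greedily take each interval whose start is ≥ the last chosen end.
By end time: (2,3), (1,4), (5,6), (4,7), (7,10), (8,11), (12,13), (21,22), (23,24).
Pick (2,3); next start ≥ 3 → (5,6); next start ≥ 6 → (7,10); next start ≥ 10 → (12,13); next start ≥ 13 → (21,22); next start ≥ 22 → (23,24).
Selected 6 classes.

6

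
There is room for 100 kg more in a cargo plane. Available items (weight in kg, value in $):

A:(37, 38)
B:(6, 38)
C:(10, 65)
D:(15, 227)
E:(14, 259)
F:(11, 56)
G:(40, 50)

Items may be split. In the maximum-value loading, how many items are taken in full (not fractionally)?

6

Sort by value per unit weight and fill in that order.
Ratios (sorted): E 18.50, D 15.13, C 6.50, B 6.33, F 5.09, G 1.25, A 1.03
take E (14 @ 259); take D (15 @ 227); take C (10 @ 65); take B (6 @ 38); take F (11 @ 56); take G (40 @ 50); take 4/37 of A → 4.11. Capacity used 100/100.
6 item(s) taken whole; one partial (take 4/37 of A).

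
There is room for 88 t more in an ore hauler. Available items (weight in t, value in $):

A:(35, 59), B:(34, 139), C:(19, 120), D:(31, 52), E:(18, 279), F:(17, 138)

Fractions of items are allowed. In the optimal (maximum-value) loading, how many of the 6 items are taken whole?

Ratios (sorted): E 15.50, F 8.12, C 6.32, B 4.09, A 1.69, D 1.68
take E (18 @ 279); take F (17 @ 138); take C (19 @ 120); take B (34 @ 139). Capacity used 88/88.
4 item(s) taken whole.

4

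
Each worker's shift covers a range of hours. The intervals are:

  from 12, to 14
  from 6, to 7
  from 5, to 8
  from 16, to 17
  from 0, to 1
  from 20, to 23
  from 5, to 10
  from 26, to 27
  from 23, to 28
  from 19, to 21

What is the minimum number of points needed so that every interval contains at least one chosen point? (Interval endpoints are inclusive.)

By right end: [0,1]  [6,7]  [5,8]  [5,10]  [12,14]  [16,17]  [19,21]  [20,23]  [26,27]  [23,28]
[0,1] uncovered → point at 1; [6,7] uncovered → point at 7; [12,14] uncovered → point at 14; [16,17] uncovered → point at 17; [19,21] uncovered → point at 21; [26,27] uncovered → point at 27.
Points: 1, 7, 14, 17, 21, 27 (6 total).

6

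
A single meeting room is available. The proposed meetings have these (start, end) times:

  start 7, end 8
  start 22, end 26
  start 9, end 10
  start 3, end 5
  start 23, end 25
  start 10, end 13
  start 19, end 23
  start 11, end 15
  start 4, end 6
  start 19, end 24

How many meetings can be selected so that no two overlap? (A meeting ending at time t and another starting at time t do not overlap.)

6

Sorted by end: (3,5)  (4,6)  (7,8)  (9,10)  (10,13)  (11,15)  (19,23)  (19,24)  (23,25)  (22,26)
take (3,5); skip (4,6); take (7,8); take (9,10); take (10,13); take (19,23); take (23,25).
Selected 6 meetings.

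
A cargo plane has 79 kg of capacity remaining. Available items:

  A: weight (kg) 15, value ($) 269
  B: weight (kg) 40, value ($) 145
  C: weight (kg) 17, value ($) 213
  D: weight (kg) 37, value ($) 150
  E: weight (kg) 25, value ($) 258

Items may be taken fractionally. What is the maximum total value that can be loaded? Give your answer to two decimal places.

Order: A (269/15=17.93) > C (213/17=12.53) > E (258/25=10.32) > D (150/37=4.05) > B (145/40=3.62)
Fill: take A (15 @ 269) → take C (17 @ 213) → take E (25 @ 258) → take 22/37 of D → 89.19; 79/79 used.
Total value = 829.19

829.19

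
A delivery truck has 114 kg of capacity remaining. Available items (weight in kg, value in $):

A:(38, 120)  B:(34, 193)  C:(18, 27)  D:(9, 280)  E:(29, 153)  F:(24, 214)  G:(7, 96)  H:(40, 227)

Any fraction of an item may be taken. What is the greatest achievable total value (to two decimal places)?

Sort by value per unit weight and fill in that order.
Order: D (280/9=31.11) > G (96/7=13.71) > F (214/24=8.92) > B (193/34=5.68) > H (227/40=5.67) > E (153/29=5.28) > A (120/38=3.16) > C (27/18=1.50)
Fill: take D (9 @ 280) → take G (7 @ 96) → take F (24 @ 214) → take B (34 @ 193) → take H (40 @ 227); 114/114 used.
Total value = 1010.00

1010.00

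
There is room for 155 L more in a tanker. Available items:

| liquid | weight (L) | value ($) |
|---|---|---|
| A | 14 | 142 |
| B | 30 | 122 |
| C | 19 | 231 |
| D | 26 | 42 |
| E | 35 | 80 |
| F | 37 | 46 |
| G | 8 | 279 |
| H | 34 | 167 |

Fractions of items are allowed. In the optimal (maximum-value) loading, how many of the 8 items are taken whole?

Order: G (279/8=34.88) > C (231/19=12.16) > A (142/14=10.14) > H (167/34=4.91) > B (122/30=4.07) > E (80/35=2.29) > D (42/26=1.62) > F (46/37=1.24)
Fill: take G (8 @ 279) → take C (19 @ 231) → take A (14 @ 142) → take H (34 @ 167) → take B (30 @ 122) → take E (35 @ 80) → take 15/26 of D → 24.23; 155/155 used.
6 item(s) taken whole; one partial (take 15/26 of D).

6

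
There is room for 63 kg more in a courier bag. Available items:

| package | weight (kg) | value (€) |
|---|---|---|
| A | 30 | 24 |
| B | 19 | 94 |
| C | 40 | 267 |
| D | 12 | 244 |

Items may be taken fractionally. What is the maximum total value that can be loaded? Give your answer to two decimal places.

565.42

Sort by value per unit weight and fill in that order.
Ratios (sorted): D 20.33, C 6.67, B 4.95, A 0.80
take D (12 @ 244); take C (40 @ 267); take 11/19 of B → 54.42. Capacity used 63/63.
Total value = 565.42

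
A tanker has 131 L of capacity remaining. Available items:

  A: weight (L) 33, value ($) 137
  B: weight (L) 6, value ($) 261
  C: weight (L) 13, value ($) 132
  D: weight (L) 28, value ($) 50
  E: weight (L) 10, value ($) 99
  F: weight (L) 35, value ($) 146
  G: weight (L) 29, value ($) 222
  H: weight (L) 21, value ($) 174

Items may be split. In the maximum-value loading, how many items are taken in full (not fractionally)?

Greedy by value/weight ratio, highest first.
Ratios (sorted): B 43.50, C 10.15, E 9.90, H 8.29, G 7.66, F 4.17, A 4.15, D 1.79
take B (6 @ 261); take C (13 @ 132); take E (10 @ 99); take H (21 @ 174); take G (29 @ 222); take F (35 @ 146); take 17/33 of A → 70.58. Capacity used 131/131.
6 item(s) taken whole; one partial (take 17/33 of A).

6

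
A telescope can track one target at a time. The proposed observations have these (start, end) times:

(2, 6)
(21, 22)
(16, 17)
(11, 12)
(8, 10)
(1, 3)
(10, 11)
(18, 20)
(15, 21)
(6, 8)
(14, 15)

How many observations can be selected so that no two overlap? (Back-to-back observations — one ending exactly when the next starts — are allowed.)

Greedy by earliest finish: after sorting by end time, pick each interval compatible with the last pick.
By end time: (1,3), (2,6), (6,8), (8,10), (10,11), (11,12), (14,15), (16,17), (18,20), (15,21), (21,22).
Pick (1,3); next start ≥ 3 → (6,8); next start ≥ 8 → (8,10); next start ≥ 10 → (10,11); next start ≥ 11 → (11,12); next start ≥ 12 → (14,15); next start ≥ 15 → (16,17); next start ≥ 17 → (18,20); next start ≥ 20 → (21,22).
Selected 9 observations.

9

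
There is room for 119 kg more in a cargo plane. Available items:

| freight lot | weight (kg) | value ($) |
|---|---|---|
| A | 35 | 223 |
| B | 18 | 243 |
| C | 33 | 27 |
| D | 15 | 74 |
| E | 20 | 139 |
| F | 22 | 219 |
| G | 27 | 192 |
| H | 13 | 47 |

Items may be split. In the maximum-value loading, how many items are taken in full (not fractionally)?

Sort by value per unit weight and fill in that order.
Order: B (243/18=13.50) > F (219/22=9.95) > G (192/27=7.11) > E (139/20=6.95) > A (223/35=6.37) > D (74/15=4.93) > H (47/13=3.62) > C (27/33=0.82)
Fill: take B (18 @ 243) → take F (22 @ 219) → take G (27 @ 192) → take E (20 @ 139) → take 32/35 of A → 203.89; 119/119 used.
4 item(s) taken whole; one partial (take 32/35 of A).

4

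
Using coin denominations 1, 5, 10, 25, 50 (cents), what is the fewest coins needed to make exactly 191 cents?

191 = 3×50 + 1×25 + 1×10 + 1×5 + 1×1
Total coins = 3 + 1 + 1 + 1 + 1 = 7

7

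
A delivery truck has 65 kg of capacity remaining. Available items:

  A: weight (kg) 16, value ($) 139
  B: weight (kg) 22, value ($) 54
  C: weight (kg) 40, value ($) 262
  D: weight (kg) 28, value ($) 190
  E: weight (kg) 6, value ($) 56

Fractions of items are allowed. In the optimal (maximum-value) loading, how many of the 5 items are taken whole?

Sort by value per unit weight and fill in that order.
Ratios (sorted): E 9.33, A 8.69, D 6.79, C 6.55, B 2.45
take E (6 @ 56); take A (16 @ 139); take D (28 @ 190); take 15/40 of C → 98.25. Capacity used 65/65.
3 item(s) taken whole; one partial (take 15/40 of C).

3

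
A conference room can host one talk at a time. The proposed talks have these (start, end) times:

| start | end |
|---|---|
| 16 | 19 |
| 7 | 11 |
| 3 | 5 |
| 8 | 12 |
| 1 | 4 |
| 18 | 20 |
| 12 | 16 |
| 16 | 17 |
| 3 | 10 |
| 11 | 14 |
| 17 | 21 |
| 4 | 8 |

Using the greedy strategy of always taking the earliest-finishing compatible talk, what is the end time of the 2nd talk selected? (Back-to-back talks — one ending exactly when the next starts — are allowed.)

8

Order by finish time; keep every interval that doesn't clash with the previous kept one.
By end time: (1,4), (3,5), (4,8), (3,10), (7,11), (8,12), (11,14), (12,16), (16,17), (16,19), (18,20), (17,21).
Pick (1,4); next start ≥ 4 → (4,8); next start ≥ 8 → (8,12); next start ≥ 12 → (12,16); next start ≥ 16 → (16,17); next start ≥ 17 → (18,20).
Selected: (1,4) (4,8) (8,12) (12,16) (16,17) (18,20)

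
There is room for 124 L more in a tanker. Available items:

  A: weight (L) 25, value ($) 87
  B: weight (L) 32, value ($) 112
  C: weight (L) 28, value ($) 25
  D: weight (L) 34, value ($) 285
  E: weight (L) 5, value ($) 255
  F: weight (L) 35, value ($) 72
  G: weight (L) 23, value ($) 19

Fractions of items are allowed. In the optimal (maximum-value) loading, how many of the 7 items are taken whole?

4

Order: E (255/5=51.00) > D (285/34=8.38) > B (112/32=3.50) > A (87/25=3.48) > F (72/35=2.06) > C (25/28=0.89) > G (19/23=0.83)
Fill: take E (5 @ 255) → take D (34 @ 285) → take B (32 @ 112) → take A (25 @ 87) → take 28/35 of F → 57.60; 124/124 used.
4 item(s) taken whole; one partial (take 28/35 of F).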